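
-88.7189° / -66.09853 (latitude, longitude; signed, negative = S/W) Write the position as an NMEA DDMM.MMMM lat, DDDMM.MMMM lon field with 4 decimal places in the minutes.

8843.1340,S / 06605.9118,W

Latitude is negative → S; |value| = 88.718900
Latitude: minutes = (88.718900 − 88) × 60 = 43.134000
Longitude is negative → W; |value| = 66.098530
Longitude: fractional part 0.098530 → 5.911800 minutes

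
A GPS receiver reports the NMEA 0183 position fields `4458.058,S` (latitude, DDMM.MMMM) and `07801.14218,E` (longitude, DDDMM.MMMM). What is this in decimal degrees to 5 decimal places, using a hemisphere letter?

44.96763° S, 78.01904° E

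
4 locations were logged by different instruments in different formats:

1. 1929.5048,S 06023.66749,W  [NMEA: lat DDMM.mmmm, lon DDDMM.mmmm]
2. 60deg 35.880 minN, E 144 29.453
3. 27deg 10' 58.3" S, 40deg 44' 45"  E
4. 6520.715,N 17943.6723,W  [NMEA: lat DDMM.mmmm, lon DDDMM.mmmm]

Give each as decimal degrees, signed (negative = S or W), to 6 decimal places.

Point 1:
  Lat: split at 2 digits → 19° and 29.5048′; 19 + 29.5048/60 = 19.4917467
  S → negative
  Longitude: split at 3 digits → 060° and 23.66749′; 60 + 23.66749/60 = 60.3944582
  W ⇒ negate
Point 2:
  φ: 35.88′ = 0.598000°; total 60.5980000
  N → positive
  Longitude: 144 + 29.453/60 = 144.4908833
  E ⇒ keep positive
Point 3:
  φ: 10′ + 58.3″ = 10.97167′; 27 + 10.97167/60 = 27.1828611
  S ⇒ negate
  Longitude: 40° + 44/60 + 45/3600 = 40 + 0.733333 + 0.012500 = 40.7458333
  E ⇒ keep positive
Point 4:
  Lat: degrees = first 2 digits = 65, minutes = 20.715; 65 + 20.715/60 = 65.3452500
  N → positive
  Longitude: degrees = first 3 digits = 179, minutes = 43.6723; 179 + 43.6723/60 = 179.7278717
  hemisphere W, so the sign is −

1. -19.491747, -60.394458
2. 60.598000, 144.490883
3. -27.182861, 40.745833
4. 65.345250, -179.727872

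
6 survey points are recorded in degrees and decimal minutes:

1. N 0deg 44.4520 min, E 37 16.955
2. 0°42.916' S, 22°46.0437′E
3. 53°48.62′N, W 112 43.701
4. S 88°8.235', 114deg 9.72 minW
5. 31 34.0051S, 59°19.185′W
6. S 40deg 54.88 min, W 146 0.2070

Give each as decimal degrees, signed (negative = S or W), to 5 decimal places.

1. 0.74087, 37.28258
2. -0.71527, 22.76740
3. 53.81033, -112.72835
4. -88.13725, -114.16200
5. -31.56675, -59.31975
6. -40.91467, -146.00345

Point 1:
  φ: 0 + 44.452/60 = 0.740867
  N → positive
  λ: 16.955′ = 0.282583°; total 37.282583
  E ⇒ keep positive
Point 2:
  φ: 0 + 42.916/60 = 0.715267
  S → negative
  λ: 46.0437′ = 0.767395°; total 22.767395
  E → positive
Point 3:
  Lat: 48.62′ = 0.810333°; total 53.810333
  N ⇒ keep positive
  Longitude: 43.701′ = 0.728350°; total 112.728350
  hemisphere W, so the sign is −
Point 4:
  Lat: 8.235′ = 0.137250°; total 88.137250
  hemisphere S, so the sign is −
  Longitude: 114 + 9.72/60 = 114.162000
  hemisphere W, so the sign is −
Point 5:
  Lat: 34.0051′ = 0.566752°; total 31.566752
  hemisphere S, so the sign is −
  Lon: 19.185′ = 0.319750°; total 59.319750
  hemisphere W, so the sign is −
Point 6:
  φ: 54.88′ = 0.914667°; total 40.914667
  S ⇒ negate
  λ: 146 + 0.207/60 = 146.003450
  hemisphere W, so the sign is −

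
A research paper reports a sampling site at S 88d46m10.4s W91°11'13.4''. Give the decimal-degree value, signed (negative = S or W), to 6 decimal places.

-88.769556, -91.187056

Lat: 46′ + 10.4″ = 46.17333′; 88 + 46.17333/60 = 88.7695556
S → negative
Longitude: 91° + 11/60 + 13.4/3600 = 91 + 0.183333 + 0.003722 = 91.1870556
W ⇒ negate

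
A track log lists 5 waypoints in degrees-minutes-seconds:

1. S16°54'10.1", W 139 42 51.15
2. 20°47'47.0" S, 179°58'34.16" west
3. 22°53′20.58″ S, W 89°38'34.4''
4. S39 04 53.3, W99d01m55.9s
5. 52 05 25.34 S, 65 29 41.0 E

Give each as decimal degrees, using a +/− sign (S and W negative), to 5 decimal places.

Point 1:
  Lat: 16° + 54/60 + 10.1/3600 = 16 + 0.900000 + 0.002806 = 16.902806
  S ⇒ negate
  Lon: 139 + 42/60 + 51.15/3600 = 139.714208
  W → negative
Point 2:
  Lat: 20° + 47/60 + 47/3600 = 20 + 0.783333 + 0.013056 = 20.796389
  S → negative
  Lon: 58′ + 34.16″ = 58.56933′; 179 + 58.56933/60 = 179.976156
  hemisphere W, so the sign is −
Point 3:
  φ: 22 + 53/60 + 20.58/3600 = 22.889050
  S → negative
  λ: 89 + 38/60 + 34.4/3600 = 89.642889
  W → negative
Point 4:
  φ: 39 + 4/60 + 53.3/3600 = 39.081472
  S ⇒ negate
  Longitude: 99 + 1/60 + 55.9/3600 = 99.032194
  hemisphere W, so the sign is −
Point 5:
  Latitude: 52° + 5/60 + 25.34/3600 = 52 + 0.083333 + 0.007039 = 52.090372
  S → negative
  Lon: 29′ + 41″ = 29.68333′; 65 + 29.68333/60 = 65.494722
  E ⇒ keep positive

1. -16.90281, -139.71421
2. -20.79639, -179.97616
3. -22.88905, -89.64289
4. -39.08147, -99.03219
5. -52.09037, 65.49472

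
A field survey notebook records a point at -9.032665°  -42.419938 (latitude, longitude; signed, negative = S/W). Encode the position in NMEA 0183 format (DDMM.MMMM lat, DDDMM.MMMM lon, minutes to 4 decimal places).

Latitude is negative → S; |value| = 9.032665
Latitude: 9° + 0.032665 × 60 = 9° 1.959900′
Longitude is negative → W; |value| = 42.419938
Lon: fractional part 0.419938 → 25.196280 minutes

0901.9599,S / 04225.1963,W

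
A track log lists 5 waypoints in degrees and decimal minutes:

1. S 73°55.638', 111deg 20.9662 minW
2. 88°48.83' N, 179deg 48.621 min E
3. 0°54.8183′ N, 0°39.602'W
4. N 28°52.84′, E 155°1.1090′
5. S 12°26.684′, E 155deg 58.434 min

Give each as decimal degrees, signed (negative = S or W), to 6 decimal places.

1. -73.927300, -111.349437
2. 88.813833, 179.810350
3. 0.913638, -0.660033
4. 28.880667, 155.018483
5. -12.444733, 155.973900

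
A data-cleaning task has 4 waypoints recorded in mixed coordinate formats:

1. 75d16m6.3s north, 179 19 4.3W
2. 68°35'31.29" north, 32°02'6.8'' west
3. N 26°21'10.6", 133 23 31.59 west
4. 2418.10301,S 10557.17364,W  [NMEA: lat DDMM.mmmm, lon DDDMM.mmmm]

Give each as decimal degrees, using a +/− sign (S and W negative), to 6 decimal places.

Point 1:
  Latitude: 75° + 16/60 + 6.3/3600 = 75 + 0.266667 + 0.001750 = 75.2684167
  N ⇒ keep positive
  Longitude: 179° + 19/60 + 4.3/3600 = 179 + 0.316667 + 0.001194 = 179.3178611
  W → negative
Point 2:
  Lat: 68 + 35/60 + 31.29/3600 = 68.5920250
  N → positive
  Lon: 32 + 2/60 + 6.8/3600 = 32.0352222
  W ⇒ negate
Point 3:
  φ: 26° + 21/60 + 10.6/3600 = 26 + 0.350000 + 0.002944 = 26.3529444
  N → positive
  Lon: 23′ + 31.59″ = 23.52650′; 133 + 23.52650/60 = 133.3921083
  hemisphere W, so the sign is −
Point 4:
  Lat: degrees = first 2 digits = 24, minutes = 18.10301; 24 + 18.10301/60 = 24.3017168
  hemisphere S, so the sign is −
  λ: degrees = first 3 digits = 105, minutes = 57.17364; 105 + 57.17364/60 = 105.9528940
  W ⇒ negate

1. 75.268417, -179.317861
2. 68.592025, -32.035222
3. 26.352944, -133.392108
4. -24.301717, -105.952894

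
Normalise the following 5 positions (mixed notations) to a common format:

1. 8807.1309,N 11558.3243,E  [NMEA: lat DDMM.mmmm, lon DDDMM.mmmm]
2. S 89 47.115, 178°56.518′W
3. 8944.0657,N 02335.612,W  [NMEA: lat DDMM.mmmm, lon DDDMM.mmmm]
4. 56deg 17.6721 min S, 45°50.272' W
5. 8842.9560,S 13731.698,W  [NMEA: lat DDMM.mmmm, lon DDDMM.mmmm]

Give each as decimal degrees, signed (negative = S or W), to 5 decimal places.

Point 1:
  φ: split at 2 digits → 88° and 7.1309′; 88 + 7.1309/60 = 88.118848
  N → positive
  Lon: split at 3 digits → 115° and 58.3243′; 115 + 58.3243/60 = 115.972072
  E → positive
Point 2:
  Lat: 47.115′ = 0.785250°; total 89.785250
  S → negative
  Lon: 178 + 56.518/60 = 178.941967
  W ⇒ negate
Point 3:
  Lat: split at 2 digits → 89° and 44.0657′; 89 + 44.0657/60 = 89.734428
  N ⇒ keep positive
  λ: degrees = first 3 digits = 23, minutes = 35.612; 23 + 35.612/60 = 23.593533
  W → negative
Point 4:
  φ: 17.6721′ = 0.294535°; total 56.294535
  S → negative
  Lon: 45 + 50.272/60 = 45.837867
  hemisphere W, so the sign is −
Point 5:
  Lat: split at 2 digits → 88° and 42.956′; 88 + 42.956/60 = 88.715933
  S → negative
  Lon: split at 3 digits → 137° and 31.698′; 137 + 31.698/60 = 137.528300
  hemisphere W, so the sign is −

1. 88.11885, 115.97207
2. -89.78525, -178.94197
3. 89.73443, -23.59353
4. -56.29454, -45.83787
5. -88.71593, -137.52830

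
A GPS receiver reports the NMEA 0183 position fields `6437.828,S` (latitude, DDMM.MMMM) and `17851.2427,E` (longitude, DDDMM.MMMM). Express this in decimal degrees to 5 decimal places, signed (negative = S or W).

Latitude: split at 2 digits → 64° and 37.828′; 64 + 37.828/60 = 64.630467
hemisphere S, so the sign is −
Lon: degrees = first 3 digits = 178, minutes = 51.2427; 178 + 51.2427/60 = 178.854045
E → positive

-64.63047, 178.85405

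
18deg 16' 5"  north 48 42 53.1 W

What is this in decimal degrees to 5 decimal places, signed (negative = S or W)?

Latitude: 18 + 16/60 + 5/3600 = 18.268056
N ⇒ keep positive
Longitude: 42′ + 53.1″ = 42.88500′; 48 + 42.88500/60 = 48.714750
W → negative

18.26806, -48.71475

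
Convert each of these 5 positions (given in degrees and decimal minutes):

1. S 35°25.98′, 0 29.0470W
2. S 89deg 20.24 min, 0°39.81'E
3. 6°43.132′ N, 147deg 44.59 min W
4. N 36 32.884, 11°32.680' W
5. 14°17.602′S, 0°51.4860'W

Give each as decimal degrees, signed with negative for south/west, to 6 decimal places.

1. -35.433000, -0.484117
2. -89.337333, 0.663500
3. 6.718867, -147.743167
4. 36.548067, -11.544667
5. -14.293367, -0.858100

Point 1:
  φ: 35 + 25.98/60 = 35.4330000
  S ⇒ negate
  Lon: 29.047′ = 0.484117°; total 0.4841167
  W → negative
Point 2:
  Latitude: 20.24′ = 0.337333°; total 89.3373333
  S ⇒ negate
  λ: 0 + 39.81/60 = 0.6635000
  E → positive
Point 3:
  φ: 6 + 43.132/60 = 6.7188667
  N ⇒ keep positive
  Lon: 44.59′ = 0.743167°; total 147.7431667
  W ⇒ negate
Point 4:
  Lat: 32.884′ = 0.548067°; total 36.5480667
  N → positive
  Longitude: 32.68′ = 0.544667°; total 11.5446667
  W ⇒ negate
Point 5:
  Latitude: 14 + 17.602/60 = 14.2933667
  S → negative
  λ: 51.486′ = 0.858100°; total 0.8581000
  W ⇒ negate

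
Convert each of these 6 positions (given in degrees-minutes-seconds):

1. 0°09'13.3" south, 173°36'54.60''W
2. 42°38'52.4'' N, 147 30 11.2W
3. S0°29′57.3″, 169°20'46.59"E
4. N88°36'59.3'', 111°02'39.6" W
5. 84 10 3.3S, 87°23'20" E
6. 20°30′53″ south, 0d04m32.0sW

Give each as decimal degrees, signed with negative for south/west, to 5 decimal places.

Point 1:
  Latitude: 0 + 9/60 + 13.3/3600 = 0.153694
  S → negative
  λ: 173° + 36/60 + 54.6/3600 = 173 + 0.600000 + 0.015167 = 173.615167
  hemisphere W, so the sign is −
Point 2:
  Lat: 38′ + 52.4″ = 38.87333′; 42 + 38.87333/60 = 42.647889
  N → positive
  Longitude: 30′ + 11.2″ = 30.18667′; 147 + 30.18667/60 = 147.503111
  W ⇒ negate
Point 3:
  Latitude: 0° + 29/60 + 57.3/3600 = 0 + 0.483333 + 0.015917 = 0.499250
  S → negative
  Longitude: 169 + 20/60 + 46.59/3600 = 169.346275
  E ⇒ keep positive
Point 4:
  Lat: 88° + 36/60 + 59.3/3600 = 88 + 0.600000 + 0.016472 = 88.616472
  N → positive
  λ: 111° + 2/60 + 39.6/3600 = 111 + 0.033333 + 0.011000 = 111.044333
  W ⇒ negate
Point 5:
  φ: 84 + 10/60 + 3.3/3600 = 84.167583
  S ⇒ negate
  Longitude: 87 + 23/60 + 20/3600 = 87.388889
  E → positive
Point 6:
  Lat: 30′ + 53″ = 30.88333′; 20 + 30.88333/60 = 20.514722
  S ⇒ negate
  Longitude: 4′ + 32″ = 4.53333′; 0 + 4.53333/60 = 0.075556
  hemisphere W, so the sign is −

1. -0.15369, -173.61517
2. 42.64789, -147.50311
3. -0.49925, 169.34628
4. 88.61647, -111.04433
5. -84.16758, 87.38889
6. -20.51472, -0.07556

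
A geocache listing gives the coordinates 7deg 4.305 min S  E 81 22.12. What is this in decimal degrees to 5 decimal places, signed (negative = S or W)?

-7.07175, 81.36867

Latitude: 7 + 4.305/60 = 7.071750
S ⇒ negate
λ: 81 + 22.12/60 = 81.368667
E ⇒ keep positive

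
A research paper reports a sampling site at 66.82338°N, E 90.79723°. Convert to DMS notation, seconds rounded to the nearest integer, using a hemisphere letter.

φ: 0.823380° → 49.40280′; 0.40280 × 60 = 24.17″
λ: whole degrees 90; 47.83380′ → 47′ and 50.03″

66°49′24″ N, 90°47′50″ E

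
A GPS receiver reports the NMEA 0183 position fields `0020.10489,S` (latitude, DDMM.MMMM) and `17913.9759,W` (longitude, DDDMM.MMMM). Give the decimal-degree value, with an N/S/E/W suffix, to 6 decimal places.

φ: degrees = first 2 digits = 0, minutes = 20.10489; 0 + 20.10489/60 = 0.3350815
λ: degrees = first 3 digits = 179, minutes = 13.9759; 179 + 13.9759/60 = 179.2329317

0.335082° S, 179.232932° W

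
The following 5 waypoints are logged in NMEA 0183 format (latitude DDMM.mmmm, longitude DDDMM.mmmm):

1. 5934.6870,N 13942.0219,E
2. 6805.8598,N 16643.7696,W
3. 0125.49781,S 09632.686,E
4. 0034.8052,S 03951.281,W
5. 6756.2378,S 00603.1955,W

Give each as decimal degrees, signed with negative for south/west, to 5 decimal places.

Point 1:
  Latitude: degrees = first 2 digits = 59, minutes = 34.687; 59 + 34.687/60 = 59.578117
  N ⇒ keep positive
  Lon: degrees = first 3 digits = 139, minutes = 42.0219; 139 + 42.0219/60 = 139.700365
  E ⇒ keep positive
Point 2:
  φ: degrees = first 2 digits = 68, minutes = 5.8598; 68 + 5.8598/60 = 68.097663
  N → positive
  λ: degrees = first 3 digits = 166, minutes = 43.7696; 166 + 43.7696/60 = 166.729493
  W ⇒ negate
Point 3:
  Latitude: split at 2 digits → 01° and 25.49781′; 1 + 25.49781/60 = 1.424964
  S ⇒ negate
  Lon: split at 3 digits → 096° and 32.686′; 96 + 32.686/60 = 96.544767
  E → positive
Point 4:
  φ: degrees = first 2 digits = 0, minutes = 34.8052; 0 + 34.8052/60 = 0.580087
  S ⇒ negate
  Longitude: split at 3 digits → 039° and 51.281′; 39 + 51.281/60 = 39.854683
  hemisphere W, so the sign is −
Point 5:
  φ: split at 2 digits → 67° and 56.2378′; 67 + 56.2378/60 = 67.937297
  hemisphere S, so the sign is −
  λ: split at 3 digits → 006° and 3.1955′; 6 + 3.1955/60 = 6.053258
  hemisphere W, so the sign is −

1. 59.57812, 139.70037
2. 68.09766, -166.72949
3. -1.42496, 96.54477
4. -0.58009, -39.85468
5. -67.93730, -6.05326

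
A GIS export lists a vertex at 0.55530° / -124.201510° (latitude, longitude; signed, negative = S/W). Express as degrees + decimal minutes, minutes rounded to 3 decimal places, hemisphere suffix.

0° 33.318′ N, 124° 12.091′ W

Latitude: 0° + 0.555300 × 60 = 0° 33.31800′
Longitude is negative → W; |value| = 124.201510
Lon: fractional part 0.201510 → 12.09060 minutes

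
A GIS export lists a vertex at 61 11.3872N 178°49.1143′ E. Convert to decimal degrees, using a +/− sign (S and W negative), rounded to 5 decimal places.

61.18979, 178.81857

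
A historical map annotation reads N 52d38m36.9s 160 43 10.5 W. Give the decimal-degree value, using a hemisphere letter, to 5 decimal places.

φ: 52 + 38/60 + 36.9/3600 = 52.643583
λ: 160° + 43/60 + 10.5/3600 = 160 + 0.716667 + 0.002917 = 160.719583

52.64358° N, 160.71958° W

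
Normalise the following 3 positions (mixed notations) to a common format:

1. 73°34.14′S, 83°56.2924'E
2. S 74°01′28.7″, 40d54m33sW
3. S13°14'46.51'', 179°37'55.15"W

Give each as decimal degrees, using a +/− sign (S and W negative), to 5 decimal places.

1. -73.56900, 83.93821
2. -74.02464, -40.90917
3. -13.24625, -179.63199

Point 1:
  φ: 34.14′ = 0.569000°; total 73.569000
  S ⇒ negate
  Lon: 56.2924′ = 0.938207°; total 83.938207
  E ⇒ keep positive
Point 2:
  Lat: 1′ + 28.7″ = 1.47833′; 74 + 1.47833/60 = 74.024639
  S ⇒ negate
  Lon: 40 + 54/60 + 33/3600 = 40.909167
  W ⇒ negate
Point 3:
  Latitude: 13 + 14/60 + 46.51/3600 = 13.246253
  hemisphere S, so the sign is −
  Lon: 179 + 37/60 + 55.15/3600 = 179.631986
  W → negative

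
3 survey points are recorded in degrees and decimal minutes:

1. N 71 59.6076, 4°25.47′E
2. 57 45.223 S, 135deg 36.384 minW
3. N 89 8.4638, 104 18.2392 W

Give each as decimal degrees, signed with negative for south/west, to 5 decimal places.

1. 71.99346, 4.42450
2. -57.75372, -135.60640
3. 89.14106, -104.30399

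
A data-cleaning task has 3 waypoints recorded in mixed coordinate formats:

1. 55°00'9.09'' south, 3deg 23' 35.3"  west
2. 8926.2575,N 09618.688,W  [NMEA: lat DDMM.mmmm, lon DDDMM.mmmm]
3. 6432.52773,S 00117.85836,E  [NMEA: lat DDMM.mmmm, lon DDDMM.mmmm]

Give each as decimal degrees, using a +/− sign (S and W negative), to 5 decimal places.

1. -55.00253, -3.39314
2. 89.43763, -96.31147
3. -64.54213, 1.29764

Point 1:
  Latitude: 55° + 0/60 + 9.09/3600 = 55 + 0.000000 + 0.002525 = 55.002525
  S ⇒ negate
  λ: 23′ + 35.3″ = 23.58833′; 3 + 23.58833/60 = 3.393139
  W → negative
Point 2:
  φ: degrees = first 2 digits = 89, minutes = 26.2575; 89 + 26.2575/60 = 89.437625
  N → positive
  Lon: degrees = first 3 digits = 96, minutes = 18.688; 96 + 18.688/60 = 96.311467
  hemisphere W, so the sign is −
Point 3:
  Lat: split at 2 digits → 64° and 32.52773′; 64 + 32.52773/60 = 64.542129
  S → negative
  Lon: degrees = first 3 digits = 1, minutes = 17.85836; 1 + 17.85836/60 = 1.297639
  E ⇒ keep positive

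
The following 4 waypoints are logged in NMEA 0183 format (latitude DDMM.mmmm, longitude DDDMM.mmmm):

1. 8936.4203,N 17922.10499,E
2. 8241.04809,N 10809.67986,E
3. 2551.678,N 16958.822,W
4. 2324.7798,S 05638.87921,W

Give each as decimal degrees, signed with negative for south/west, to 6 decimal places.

Point 1:
  φ: degrees = first 2 digits = 89, minutes = 36.4203; 89 + 36.4203/60 = 89.6070050
  N → positive
  Lon: degrees = first 3 digits = 179, minutes = 22.10499; 179 + 22.10499/60 = 179.3684165
  E ⇒ keep positive
Point 2:
  Latitude: degrees = first 2 digits = 82, minutes = 41.04809; 82 + 41.04809/60 = 82.6841348
  N ⇒ keep positive
  Longitude: degrees = first 3 digits = 108, minutes = 9.67986; 108 + 9.67986/60 = 108.1613310
  E ⇒ keep positive
Point 3:
  Latitude: split at 2 digits → 25° and 51.678′; 25 + 51.678/60 = 25.8613000
  N ⇒ keep positive
  Lon: degrees = first 3 digits = 169, minutes = 58.822; 169 + 58.822/60 = 169.9803667
  hemisphere W, so the sign is −
Point 4:
  Latitude: degrees = first 2 digits = 23, minutes = 24.7798; 23 + 24.7798/60 = 23.4129967
  S → negative
  Longitude: split at 3 digits → 056° and 38.87921′; 56 + 38.87921/60 = 56.6479868
  hemisphere W, so the sign is −

1. 89.607005, 179.368417
2. 82.684135, 108.161331
3. 25.861300, -169.980367
4. -23.412997, -56.647987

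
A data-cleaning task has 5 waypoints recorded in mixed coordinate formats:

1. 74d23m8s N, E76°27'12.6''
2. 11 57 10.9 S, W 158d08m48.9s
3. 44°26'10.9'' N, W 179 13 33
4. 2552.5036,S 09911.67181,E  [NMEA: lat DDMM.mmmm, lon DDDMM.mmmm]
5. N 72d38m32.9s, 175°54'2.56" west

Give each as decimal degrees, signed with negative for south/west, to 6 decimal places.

1. 74.385556, 76.453500
2. -11.953028, -158.146917
3. 44.436361, -179.225833
4. -25.875060, 99.194530
5. 72.642472, -175.900711

Point 1:
  Lat: 74 + 23/60 + 8/3600 = 74.3855556
  N → positive
  Lon: 76° + 27/60 + 12.6/3600 = 76 + 0.450000 + 0.003500 = 76.4535000
  E → positive
Point 2:
  Lat: 11° + 57/60 + 10.9/3600 = 11 + 0.950000 + 0.003028 = 11.9530278
  S ⇒ negate
  Longitude: 158 + 8/60 + 48.9/3600 = 158.1469167
  hemisphere W, so the sign is −
Point 3:
  Lat: 44 + 26/60 + 10.9/3600 = 44.4363611
  N → positive
  λ: 179 + 13/60 + 33/3600 = 179.2258333
  W ⇒ negate
Point 4:
  Latitude: split at 2 digits → 25° and 52.5036′; 25 + 52.5036/60 = 25.8750600
  S ⇒ negate
  Lon: split at 3 digits → 099° and 11.67181′; 99 + 11.67181/60 = 99.1945302
  E → positive
Point 5:
  φ: 72 + 38/60 + 32.9/3600 = 72.6424722
  N ⇒ keep positive
  Lon: 175 + 54/60 + 2.56/3600 = 175.9007111
  hemisphere W, so the sign is −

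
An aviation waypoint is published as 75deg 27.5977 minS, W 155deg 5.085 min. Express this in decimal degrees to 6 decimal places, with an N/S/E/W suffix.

75.459962° S, 155.084750° W

Lat: 27.5977′ = 0.459962°; total 75.4599617
Longitude: 5.085′ = 0.084750°; total 155.0847500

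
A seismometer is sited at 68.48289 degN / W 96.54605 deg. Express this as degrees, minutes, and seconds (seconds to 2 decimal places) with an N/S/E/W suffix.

Latitude: whole degrees 68; 28.97340′ → 28′ and 58.4040″
Lon: 0.546050° → 32.76300′; 0.76300 × 60 = 45.7800″

68°28′58.40″ N, 96°32′45.78″ W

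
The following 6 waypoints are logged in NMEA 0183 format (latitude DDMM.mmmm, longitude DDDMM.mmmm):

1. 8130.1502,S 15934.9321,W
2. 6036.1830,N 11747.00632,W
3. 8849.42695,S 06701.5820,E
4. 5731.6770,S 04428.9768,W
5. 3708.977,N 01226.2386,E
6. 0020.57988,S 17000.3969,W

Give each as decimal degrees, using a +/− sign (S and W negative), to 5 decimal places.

1. -81.50250, -159.58220
2. 60.60305, -117.78344
3. -88.82378, 67.02637
4. -57.52795, -44.48295
5. 37.14962, 12.43731
6. -0.34300, -170.00662

Point 1:
  φ: split at 2 digits → 81° and 30.1502′; 81 + 30.1502/60 = 81.502503
  S → negative
  λ: degrees = first 3 digits = 159, minutes = 34.9321; 159 + 34.9321/60 = 159.582202
  W → negative
Point 2:
  φ: split at 2 digits → 60° and 36.183′; 60 + 36.183/60 = 60.603050
  N → positive
  λ: degrees = first 3 digits = 117, minutes = 47.00632; 117 + 47.00632/60 = 117.783439
  W → negative
Point 3:
  Latitude: degrees = first 2 digits = 88, minutes = 49.42695; 88 + 49.42695/60 = 88.823783
  hemisphere S, so the sign is −
  Longitude: degrees = first 3 digits = 67, minutes = 1.582; 67 + 1.582/60 = 67.026367
  E ⇒ keep positive
Point 4:
  Lat: split at 2 digits → 57° and 31.677′; 57 + 31.677/60 = 57.527950
  S ⇒ negate
  λ: degrees = first 3 digits = 44, minutes = 28.9768; 44 + 28.9768/60 = 44.482947
  W ⇒ negate
Point 5:
  φ: split at 2 digits → 37° and 8.977′; 37 + 8.977/60 = 37.149617
  N ⇒ keep positive
  Lon: degrees = first 3 digits = 12, minutes = 26.2386; 12 + 26.2386/60 = 12.437310
  E → positive
Point 6:
  φ: degrees = first 2 digits = 0, minutes = 20.57988; 0 + 20.57988/60 = 0.342998
  hemisphere S, so the sign is −
  Lon: degrees = first 3 digits = 170, minutes = 0.3969; 170 + 0.3969/60 = 170.006615
  W ⇒ negate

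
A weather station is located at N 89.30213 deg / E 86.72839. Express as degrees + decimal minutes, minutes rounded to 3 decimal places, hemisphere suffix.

89° 18.128′ N, 86° 43.703′ E

φ: fractional part 0.302130 → 18.12780 minutes
Lon: minutes = (86.728390 − 86) × 60 = 43.70340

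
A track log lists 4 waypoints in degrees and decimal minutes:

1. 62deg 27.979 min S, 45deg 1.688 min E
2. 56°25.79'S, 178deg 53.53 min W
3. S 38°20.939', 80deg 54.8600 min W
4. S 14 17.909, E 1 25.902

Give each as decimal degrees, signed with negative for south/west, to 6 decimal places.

Point 1:
  φ: 62 + 27.979/60 = 62.4663167
  hemisphere S, so the sign is −
  Lon: 45 + 1.688/60 = 45.0281333
  E → positive
Point 2:
  Lat: 25.79′ = 0.429833°; total 56.4298333
  S ⇒ negate
  Lon: 178 + 53.53/60 = 178.8921667
  hemisphere W, so the sign is −
Point 3:
  φ: 20.939′ = 0.348983°; total 38.3489833
  S ⇒ negate
  Lon: 80 + 54.86/60 = 80.9143333
  W ⇒ negate
Point 4:
  φ: 14 + 17.909/60 = 14.2984833
  hemisphere S, so the sign is −
  Lon: 25.902′ = 0.431700°; total 1.4317000
  E → positive

1. -62.466317, 45.028133
2. -56.429833, -178.892167
3. -38.348983, -80.914333
4. -14.298483, 1.431700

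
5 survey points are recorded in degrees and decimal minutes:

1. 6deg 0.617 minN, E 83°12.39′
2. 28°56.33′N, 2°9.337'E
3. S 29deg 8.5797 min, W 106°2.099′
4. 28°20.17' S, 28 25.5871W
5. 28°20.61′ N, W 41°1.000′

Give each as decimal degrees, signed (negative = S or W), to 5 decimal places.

Point 1:
  Lat: 0.617′ = 0.010283°; total 6.010283
  N ⇒ keep positive
  λ: 83 + 12.39/60 = 83.206500
  E ⇒ keep positive
Point 2:
  Latitude: 28 + 56.33/60 = 28.938833
  N ⇒ keep positive
  λ: 9.337′ = 0.155617°; total 2.155617
  E → positive
Point 3:
  Lat: 29 + 8.5797/60 = 29.142995
  S → negative
  Lon: 2.099′ = 0.034983°; total 106.034983
  W → negative
Point 4:
  φ: 20.17′ = 0.336167°; total 28.336167
  S ⇒ negate
  λ: 25.5871′ = 0.426452°; total 28.426452
  W → negative
Point 5:
  Latitude: 28 + 20.61/60 = 28.343500
  N ⇒ keep positive
  λ: 41 + 1/60 = 41.016667
  W → negative

1. 6.01028, 83.20650
2. 28.93883, 2.15562
3. -29.14300, -106.03498
4. -28.33617, -28.42645
5. 28.34350, -41.01667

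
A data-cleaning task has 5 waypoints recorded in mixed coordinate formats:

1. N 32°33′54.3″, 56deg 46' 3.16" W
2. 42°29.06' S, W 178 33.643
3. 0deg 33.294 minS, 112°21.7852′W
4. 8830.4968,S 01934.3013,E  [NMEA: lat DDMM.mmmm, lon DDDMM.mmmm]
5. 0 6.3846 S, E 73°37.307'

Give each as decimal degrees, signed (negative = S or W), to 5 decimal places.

Point 1:
  Lat: 33′ + 54.3″ = 33.90500′; 32 + 33.90500/60 = 32.565083
  N → positive
  Longitude: 56 + 46/60 + 3.16/3600 = 56.767544
  W → negative
Point 2:
  Lat: 29.06′ = 0.484333°; total 42.484333
  hemisphere S, so the sign is −
  Longitude: 33.643′ = 0.560717°; total 178.560717
  W → negative
Point 3:
  φ: 33.294′ = 0.554900°; total 0.554900
  S → negative
  Lon: 112 + 21.7852/60 = 112.363087
  W → negative
Point 4:
  φ: split at 2 digits → 88° and 30.4968′; 88 + 30.4968/60 = 88.508280
  S ⇒ negate
  Longitude: split at 3 digits → 019° and 34.3013′; 19 + 34.3013/60 = 19.571688
  E → positive
Point 5:
  Latitude: 0 + 6.3846/60 = 0.106410
  S ⇒ negate
  Longitude: 73 + 37.307/60 = 73.621783
  E → positive

1. 32.56508, -56.76754
2. -42.48433, -178.56072
3. -0.55490, -112.36309
4. -88.50828, 19.57169
5. -0.10641, 73.62178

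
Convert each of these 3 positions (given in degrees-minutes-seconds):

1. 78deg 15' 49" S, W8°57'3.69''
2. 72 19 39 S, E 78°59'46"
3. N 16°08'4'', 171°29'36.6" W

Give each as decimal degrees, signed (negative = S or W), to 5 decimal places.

Point 1:
  φ: 15′ + 49″ = 15.81667′; 78 + 15.81667/60 = 78.263611
  S ⇒ negate
  λ: 8° + 57/60 + 3.69/3600 = 8 + 0.950000 + 0.001025 = 8.951025
  W → negative
Point 2:
  Latitude: 72° + 19/60 + 39/3600 = 72 + 0.316667 + 0.010833 = 72.327500
  S → negative
  λ: 78 + 59/60 + 46/3600 = 78.996111
  E → positive
Point 3:
  Latitude: 8′ + 4″ = 8.06667′; 16 + 8.06667/60 = 16.134444
  N → positive
  Lon: 171° + 29/60 + 36.6/3600 = 171 + 0.483333 + 0.010167 = 171.493500
  W ⇒ negate

1. -78.26361, -8.95103
2. -72.32750, 78.99611
3. 16.13444, -171.49350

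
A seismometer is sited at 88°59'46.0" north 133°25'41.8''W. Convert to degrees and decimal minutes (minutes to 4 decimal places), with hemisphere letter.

Lat: 59 + 46/60 = 59.766667′
λ: seconds/60 = 0.69667; minutes = 25 + 0.69667 = 25.696667

88° 59.7667′ N, 133° 25.6967′ W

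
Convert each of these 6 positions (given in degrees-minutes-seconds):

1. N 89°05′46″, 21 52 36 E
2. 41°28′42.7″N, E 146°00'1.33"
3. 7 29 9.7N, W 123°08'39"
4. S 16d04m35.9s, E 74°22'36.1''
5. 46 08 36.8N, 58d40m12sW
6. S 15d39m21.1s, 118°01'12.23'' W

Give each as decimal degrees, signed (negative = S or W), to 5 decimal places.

1. 89.09611, 21.87667
2. 41.47853, 146.00037
3. 7.48603, -123.14417
4. -16.07664, 74.37669
5. 46.14356, -58.67000
6. -15.65586, -118.02006

Point 1:
  Lat: 5′ + 46″ = 5.76667′; 89 + 5.76667/60 = 89.096111
  N → positive
  λ: 21° + 52/60 + 36/3600 = 21 + 0.866667 + 0.010000 = 21.876667
  E ⇒ keep positive
Point 2:
  Lat: 28′ + 42.7″ = 28.71167′; 41 + 28.71167/60 = 41.478528
  N ⇒ keep positive
  Lon: 146 + 0/60 + 1.33/3600 = 146.000369
  E ⇒ keep positive
Point 3:
  Lat: 7 + 29/60 + 9.7/3600 = 7.486028
  N → positive
  Lon: 123° + 8/60 + 39/3600 = 123 + 0.133333 + 0.010833 = 123.144167
  W ⇒ negate
Point 4:
  φ: 16° + 4/60 + 35.9/3600 = 16 + 0.066667 + 0.009972 = 16.076639
  hemisphere S, so the sign is −
  Longitude: 74 + 22/60 + 36.1/3600 = 74.376694
  E ⇒ keep positive
Point 5:
  Latitude: 46° + 8/60 + 36.8/3600 = 46 + 0.133333 + 0.010222 = 46.143556
  N → positive
  λ: 58° + 40/60 + 12/3600 = 58 + 0.666667 + 0.003333 = 58.670000
  W ⇒ negate
Point 6:
  φ: 15° + 39/60 + 21.1/3600 = 15 + 0.650000 + 0.005861 = 15.655861
  S → negative
  Longitude: 118° + 1/60 + 12.23/3600 = 118 + 0.016667 + 0.003397 = 118.020064
  W → negative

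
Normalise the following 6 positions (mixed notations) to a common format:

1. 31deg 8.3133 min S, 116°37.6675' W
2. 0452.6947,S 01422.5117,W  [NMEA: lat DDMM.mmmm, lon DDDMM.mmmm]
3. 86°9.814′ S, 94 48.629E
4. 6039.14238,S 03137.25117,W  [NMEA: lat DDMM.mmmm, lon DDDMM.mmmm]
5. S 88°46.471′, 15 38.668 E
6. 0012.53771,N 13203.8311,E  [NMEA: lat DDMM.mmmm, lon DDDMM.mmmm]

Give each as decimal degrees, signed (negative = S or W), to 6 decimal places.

1. -31.138555, -116.627792
2. -4.878245, -14.375195
3. -86.163567, 94.810483
4. -60.652373, -31.620853
5. -88.774517, 15.644467
6. 0.208962, 132.063852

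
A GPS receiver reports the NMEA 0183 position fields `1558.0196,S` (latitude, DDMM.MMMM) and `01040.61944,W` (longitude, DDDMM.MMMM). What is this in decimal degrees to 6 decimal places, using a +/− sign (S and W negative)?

-15.966993, -10.676991

φ: degrees = first 2 digits = 15, minutes = 58.0196; 15 + 58.0196/60 = 15.9669933
hemisphere S, so the sign is −
Lon: degrees = first 3 digits = 10, minutes = 40.61944; 10 + 40.61944/60 = 10.6769907
W → negative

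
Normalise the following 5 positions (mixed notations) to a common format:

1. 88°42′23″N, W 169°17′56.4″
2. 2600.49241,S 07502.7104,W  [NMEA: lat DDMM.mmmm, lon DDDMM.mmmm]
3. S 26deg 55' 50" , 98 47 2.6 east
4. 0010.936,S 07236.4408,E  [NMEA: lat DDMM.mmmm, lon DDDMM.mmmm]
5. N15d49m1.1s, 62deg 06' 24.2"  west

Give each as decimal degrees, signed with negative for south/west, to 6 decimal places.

Point 1:
  Lat: 42′ + 23″ = 42.38333′; 88 + 42.38333/60 = 88.7063889
  N ⇒ keep positive
  Lon: 169 + 17/60 + 56.4/3600 = 169.2990000
  W ⇒ negate
Point 2:
  φ: degrees = first 2 digits = 26, minutes = 0.49241; 26 + 0.49241/60 = 26.0082068
  hemisphere S, so the sign is −
  Lon: split at 3 digits → 075° and 2.7104′; 75 + 2.7104/60 = 75.0451733
  hemisphere W, so the sign is −
Point 3:
  φ: 26 + 55/60 + 50/3600 = 26.9305556
  S → negative
  Longitude: 47′ + 2.6″ = 47.04333′; 98 + 47.04333/60 = 98.7840556
  E → positive
Point 4:
  Lat: split at 2 digits → 00° and 10.936′; 0 + 10.936/60 = 0.1822667
  S ⇒ negate
  Lon: degrees = first 3 digits = 72, minutes = 36.4408; 72 + 36.4408/60 = 72.6073467
  E → positive
Point 5:
  φ: 15° + 49/60 + 1.1/3600 = 15 + 0.816667 + 0.000306 = 15.8169722
  N ⇒ keep positive
  λ: 6′ + 24.2″ = 6.40333′; 62 + 6.40333/60 = 62.1067222
  W → negative

1. 88.706389, -169.299000
2. -26.008207, -75.045173
3. -26.930556, 98.784056
4. -0.182267, 72.607347
5. 15.816972, -62.106722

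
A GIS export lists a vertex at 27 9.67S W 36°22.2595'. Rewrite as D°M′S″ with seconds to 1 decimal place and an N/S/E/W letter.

27°09′40.2″ S, 36°22′15.6″ W

Lat: 9.67000′ → 9′ and 0.67000 × 60 = 40.200″
Longitude: fractional minutes 0.25950 × 60 = 15.570″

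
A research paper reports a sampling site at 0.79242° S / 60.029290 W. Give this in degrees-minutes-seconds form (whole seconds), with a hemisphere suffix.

Latitude: whole degrees 0; 47.54520′ → 47′ and 32.71″
λ: whole degrees 60; 1.75740′ → 1′ and 45.44″

0°47′33″ S, 60°01′45″ W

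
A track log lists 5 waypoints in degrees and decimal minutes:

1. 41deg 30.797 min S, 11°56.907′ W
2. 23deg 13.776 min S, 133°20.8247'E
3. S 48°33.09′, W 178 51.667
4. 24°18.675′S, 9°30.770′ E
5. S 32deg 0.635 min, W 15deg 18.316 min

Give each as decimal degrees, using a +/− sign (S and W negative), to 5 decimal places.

1. -41.51328, -11.94845
2. -23.22960, 133.34708
3. -48.55150, -178.86112
4. -24.31125, 9.51283
5. -32.01058, -15.30527

Point 1:
  Latitude: 41 + 30.797/60 = 41.513283
  S ⇒ negate
  λ: 56.907′ = 0.948450°; total 11.948450
  W → negative
Point 2:
  Latitude: 23 + 13.776/60 = 23.229600
  hemisphere S, so the sign is −
  λ: 20.8247′ = 0.347078°; total 133.347078
  E → positive
Point 3:
  Latitude: 33.09′ = 0.551500°; total 48.551500
  hemisphere S, so the sign is −
  λ: 178 + 51.667/60 = 178.861117
  W ⇒ negate
Point 4:
  φ: 24 + 18.675/60 = 24.311250
  S → negative
  Longitude: 30.77′ = 0.512833°; total 9.512833
  E → positive
Point 5:
  Lat: 0.635′ = 0.010583°; total 32.010583
  S → negative
  Longitude: 15 + 18.316/60 = 15.305267
  hemisphere W, so the sign is −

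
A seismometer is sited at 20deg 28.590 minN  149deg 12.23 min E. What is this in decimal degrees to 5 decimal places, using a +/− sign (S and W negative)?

Latitude: 20 + 28.59/60 = 20.476500
N ⇒ keep positive
λ: 12.23′ = 0.203833°; total 149.203833
E ⇒ keep positive

20.47650, 149.20383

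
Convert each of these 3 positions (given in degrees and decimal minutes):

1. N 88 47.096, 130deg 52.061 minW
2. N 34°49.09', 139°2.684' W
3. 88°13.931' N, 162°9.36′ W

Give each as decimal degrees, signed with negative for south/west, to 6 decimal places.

1. 88.784933, -130.867683
2. 34.818167, -139.044733
3. 88.232183, -162.156000

Point 1:
  Latitude: 47.096′ = 0.784933°; total 88.7849333
  N → positive
  Longitude: 130 + 52.061/60 = 130.8676833
  W → negative
Point 2:
  Latitude: 49.09′ = 0.818167°; total 34.8181667
  N ⇒ keep positive
  λ: 2.684′ = 0.044733°; total 139.0447333
  W → negative
Point 3:
  Latitude: 13.931′ = 0.232183°; total 88.2321833
  N ⇒ keep positive
  Longitude: 9.36′ = 0.156000°; total 162.1560000
  W ⇒ negate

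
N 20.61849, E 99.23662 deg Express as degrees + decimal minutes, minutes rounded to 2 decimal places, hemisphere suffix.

20° 37.11′ N, 99° 14.20′ E

Latitude: minutes = (20.618490 − 20) × 60 = 37.1094
λ: minutes = (99.236620 − 99) × 60 = 14.1972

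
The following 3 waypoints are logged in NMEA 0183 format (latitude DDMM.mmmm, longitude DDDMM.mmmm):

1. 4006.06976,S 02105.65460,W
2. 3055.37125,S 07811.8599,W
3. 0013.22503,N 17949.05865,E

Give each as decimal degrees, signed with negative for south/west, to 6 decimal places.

Point 1:
  φ: degrees = first 2 digits = 40, minutes = 6.06976; 40 + 6.06976/60 = 40.1011627
  S ⇒ negate
  Longitude: split at 3 digits → 021° and 5.6546′; 21 + 5.6546/60 = 21.0942433
  hemisphere W, so the sign is −
Point 2:
  Latitude: degrees = first 2 digits = 30, minutes = 55.37125; 30 + 55.37125/60 = 30.9228542
  S → negative
  Longitude: split at 3 digits → 078° and 11.8599′; 78 + 11.8599/60 = 78.1976650
  W ⇒ negate
Point 3:
  Latitude: split at 2 digits → 00° and 13.22503′; 0 + 13.22503/60 = 0.2204172
  N → positive
  λ: split at 3 digits → 179° and 49.05865′; 179 + 49.05865/60 = 179.8176442
  E ⇒ keep positive

1. -40.101163, -21.094243
2. -30.922854, -78.197665
3. 0.220417, 179.817644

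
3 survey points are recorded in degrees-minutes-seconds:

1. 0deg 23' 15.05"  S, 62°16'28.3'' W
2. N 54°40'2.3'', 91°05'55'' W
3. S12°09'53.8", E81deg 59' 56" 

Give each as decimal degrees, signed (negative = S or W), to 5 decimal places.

Point 1:
  Lat: 0° + 23/60 + 15.05/3600 = 0 + 0.383333 + 0.004181 = 0.387514
  hemisphere S, so the sign is −
  Lon: 62 + 16/60 + 28.3/3600 = 62.274528
  W → negative
Point 2:
  Lat: 54° + 40/60 + 2.3/3600 = 54 + 0.666667 + 0.000639 = 54.667306
  N ⇒ keep positive
  λ: 5′ + 55″ = 5.91667′; 91 + 5.91667/60 = 91.098611
  hemisphere W, so the sign is −
Point 3:
  Lat: 12° + 9/60 + 53.8/3600 = 12 + 0.150000 + 0.014944 = 12.164944
  hemisphere S, so the sign is −
  Longitude: 59′ + 56″ = 59.93333′; 81 + 59.93333/60 = 81.998889
  E ⇒ keep positive

1. -0.38751, -62.27453
2. 54.66731, -91.09861
3. -12.16494, 81.99889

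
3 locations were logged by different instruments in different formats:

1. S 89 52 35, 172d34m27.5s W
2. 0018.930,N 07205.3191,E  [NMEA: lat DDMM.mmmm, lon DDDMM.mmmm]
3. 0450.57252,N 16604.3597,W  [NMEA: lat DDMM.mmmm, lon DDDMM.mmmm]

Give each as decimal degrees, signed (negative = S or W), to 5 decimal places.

1. -89.87639, -172.57431
2. 0.31550, 72.08865
3. 4.84288, -166.07266

Point 1:
  Latitude: 89 + 52/60 + 35/3600 = 89.876389
  S ⇒ negate
  λ: 172° + 34/60 + 27.5/3600 = 172 + 0.566667 + 0.007639 = 172.574306
  W → negative
Point 2:
  φ: degrees = first 2 digits = 0, minutes = 18.93; 0 + 18.93/60 = 0.315500
  N ⇒ keep positive
  Longitude: degrees = first 3 digits = 72, minutes = 5.3191; 72 + 5.3191/60 = 72.088652
  E ⇒ keep positive
Point 3:
  Latitude: degrees = first 2 digits = 4, minutes = 50.57252; 4 + 50.57252/60 = 4.842875
  N ⇒ keep positive
  Longitude: split at 3 digits → 166° and 4.3597′; 166 + 4.3597/60 = 166.072662
  W → negative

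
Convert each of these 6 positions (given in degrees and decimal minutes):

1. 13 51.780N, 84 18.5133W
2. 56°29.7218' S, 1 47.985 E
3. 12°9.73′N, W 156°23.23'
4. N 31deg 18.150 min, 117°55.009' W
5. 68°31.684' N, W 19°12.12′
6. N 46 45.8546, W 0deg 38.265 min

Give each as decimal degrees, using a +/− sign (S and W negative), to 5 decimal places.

Point 1:
  Latitude: 51.78′ = 0.863000°; total 13.863000
  N → positive
  Longitude: 18.5133′ = 0.308555°; total 84.308555
  W → negative
Point 2:
  Latitude: 56 + 29.7218/60 = 56.495363
  hemisphere S, so the sign is −
  λ: 47.985′ = 0.799750°; total 1.799750
  E → positive
Point 3:
  Latitude: 12 + 9.73/60 = 12.162167
  N → positive
  Lon: 156 + 23.23/60 = 156.387167
  hemisphere W, so the sign is −
Point 4:
  φ: 31 + 18.15/60 = 31.302500
  N ⇒ keep positive
  Lon: 117 + 55.009/60 = 117.916817
  hemisphere W, so the sign is −
Point 5:
  Latitude: 31.684′ = 0.528067°; total 68.528067
  N ⇒ keep positive
  Lon: 12.12′ = 0.202000°; total 19.202000
  hemisphere W, so the sign is −
Point 6:
  Latitude: 45.8546′ = 0.764243°; total 46.764243
  N ⇒ keep positive
  Longitude: 0 + 38.265/60 = 0.637750
  hemisphere W, so the sign is −

1. 13.86300, -84.30856
2. -56.49536, 1.79975
3. 12.16217, -156.38717
4. 31.30250, -117.91682
5. 68.52807, -19.20200
6. 46.76424, -0.63775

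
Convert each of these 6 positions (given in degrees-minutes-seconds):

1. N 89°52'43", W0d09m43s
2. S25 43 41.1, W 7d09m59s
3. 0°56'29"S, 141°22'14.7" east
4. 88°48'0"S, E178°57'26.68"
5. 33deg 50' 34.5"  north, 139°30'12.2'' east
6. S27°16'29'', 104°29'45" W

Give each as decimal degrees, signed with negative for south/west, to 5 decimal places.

Point 1:
  Latitude: 89° + 52/60 + 43/3600 = 89 + 0.866667 + 0.011944 = 89.878611
  N → positive
  Lon: 0° + 9/60 + 43/3600 = 0 + 0.150000 + 0.011944 = 0.161944
  hemisphere W, so the sign is −
Point 2:
  Latitude: 25° + 43/60 + 41.1/3600 = 25 + 0.716667 + 0.011417 = 25.728083
  S ⇒ negate
  Lon: 9′ + 59″ = 9.98333′; 7 + 9.98333/60 = 7.166389
  W ⇒ negate
Point 3:
  φ: 56′ + 29″ = 56.48333′; 0 + 56.48333/60 = 0.941389
  S ⇒ negate
  Longitude: 22′ + 14.7″ = 22.24500′; 141 + 22.24500/60 = 141.370750
  E → positive
Point 4:
  Latitude: 48′ + 0″ = 48.00000′; 88 + 48.00000/60 = 88.800000
  S ⇒ negate
  Longitude: 178 + 57/60 + 26.68/3600 = 178.957411
  E → positive
Point 5:
  Latitude: 33 + 50/60 + 34.5/3600 = 33.842917
  N ⇒ keep positive
  Longitude: 139° + 30/60 + 12.2/3600 = 139 + 0.500000 + 0.003389 = 139.503389
  E → positive
Point 6:
  Latitude: 27 + 16/60 + 29/3600 = 27.274722
  hemisphere S, so the sign is −
  λ: 29′ + 45″ = 29.75000′; 104 + 29.75000/60 = 104.495833
  hemisphere W, so the sign is −

1. 89.87861, -0.16194
2. -25.72808, -7.16639
3. -0.94139, 141.37075
4. -88.80000, 178.95741
5. 33.84292, 139.50339
6. -27.27472, -104.49583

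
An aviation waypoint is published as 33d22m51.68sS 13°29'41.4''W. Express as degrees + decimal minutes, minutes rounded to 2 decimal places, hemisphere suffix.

φ: 22 + 51.68/60 = 22.8613′
Lon: 29 + 41.4/60 = 29.6900′

33° 22.86′ S, 13° 29.69′ W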